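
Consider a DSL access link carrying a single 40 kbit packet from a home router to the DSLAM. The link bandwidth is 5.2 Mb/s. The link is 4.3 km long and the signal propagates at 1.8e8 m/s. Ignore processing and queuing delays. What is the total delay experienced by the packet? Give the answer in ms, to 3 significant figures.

7.72 ms

L = 40000 bits.
Transmission delay = L/R = 40000 / 5200000 = 7.69231 ms.
Propagation delay = d/s = 4300 m / 180000000 m/s = 0.0238889 ms.
Total = 7.72 ms.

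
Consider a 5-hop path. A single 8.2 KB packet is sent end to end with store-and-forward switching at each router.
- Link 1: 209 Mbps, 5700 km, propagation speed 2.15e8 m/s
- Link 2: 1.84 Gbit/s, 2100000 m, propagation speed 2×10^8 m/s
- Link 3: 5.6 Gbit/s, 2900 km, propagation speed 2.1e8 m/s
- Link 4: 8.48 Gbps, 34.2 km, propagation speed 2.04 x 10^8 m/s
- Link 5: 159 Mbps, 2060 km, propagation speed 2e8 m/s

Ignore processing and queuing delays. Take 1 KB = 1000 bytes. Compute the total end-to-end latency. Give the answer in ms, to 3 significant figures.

L = 65600 bits.
Transmission delays (L/R per hop): 0.313876, 0.0356522, 0.0117143, 0.00773585, 0.412579 ms; sum = 0.781557 ms.
Propagation delays (d/s per hop): 26.5116, 10.5, 13.8095, 0.167647, 10.3 ms; sum = 61.2888 ms.
End-to-end = 62.1 ms.

62.1 ms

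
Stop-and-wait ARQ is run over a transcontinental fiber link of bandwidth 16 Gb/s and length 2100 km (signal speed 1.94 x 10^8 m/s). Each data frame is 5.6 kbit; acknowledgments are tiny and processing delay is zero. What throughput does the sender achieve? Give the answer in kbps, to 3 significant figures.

t_tx = L/R = 5600/16000000000 = 3.5e-07 s.
t_prop = 2100000/194000000 = 0.0108247 s; RTT = 0.0216495 s.
Cycle = t_tx + RTT = 0.0216498 s.
Throughput = L / cycle = 5600 / 0.0216498 = 259 kbps.

259 kbps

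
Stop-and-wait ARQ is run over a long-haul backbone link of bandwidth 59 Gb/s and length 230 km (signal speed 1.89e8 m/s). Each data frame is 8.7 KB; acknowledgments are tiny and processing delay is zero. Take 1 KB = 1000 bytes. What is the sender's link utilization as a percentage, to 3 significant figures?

t_tx = L/R = 69600/59000000000 = 1.17966e-06 s.
t_prop = 230000/189000000 = 0.00121693 s; RTT = 0.00243386 s.
Cycle = t_tx + RTT = 0.00243504 s.
Utilization = t_tx / cycle = 1.17966e-06/0.00243504 = 0.0484 %.

0.0484 %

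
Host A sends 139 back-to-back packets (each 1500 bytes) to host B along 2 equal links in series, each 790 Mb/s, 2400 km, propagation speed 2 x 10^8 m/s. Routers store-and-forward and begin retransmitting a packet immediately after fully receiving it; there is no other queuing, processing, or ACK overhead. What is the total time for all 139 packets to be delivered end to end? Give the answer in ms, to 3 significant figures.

Per-hop transmission t_tx = L/R = 12000/790000000 = 0.0151899 ms.
Per-hop propagation t_prop = 2400000/200000000 = 12 ms.
Pipeline fill: first packet needs 2·t_tx to clear all hops; remaining 138 packets each add one t_tx.
Total = (2+139-1)·t_tx + 2·t_prop = 140·0.0151899 + 2·12 = 26.1 ms.

26.1 ms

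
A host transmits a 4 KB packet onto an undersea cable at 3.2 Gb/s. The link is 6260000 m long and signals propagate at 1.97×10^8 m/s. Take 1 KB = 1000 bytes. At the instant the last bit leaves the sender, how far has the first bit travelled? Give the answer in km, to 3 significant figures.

t_tx = L/R = 32000/3200000000 = 1e-05 s.
Distance = s × t_tx = 197000000 × 1e-05 = 1.97 km.

1.97 km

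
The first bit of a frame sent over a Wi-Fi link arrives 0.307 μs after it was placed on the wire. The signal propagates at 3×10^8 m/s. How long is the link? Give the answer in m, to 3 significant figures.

92.1 m

d = s × t_prop = 300000000 × 3.07e-07 = 92.1 m.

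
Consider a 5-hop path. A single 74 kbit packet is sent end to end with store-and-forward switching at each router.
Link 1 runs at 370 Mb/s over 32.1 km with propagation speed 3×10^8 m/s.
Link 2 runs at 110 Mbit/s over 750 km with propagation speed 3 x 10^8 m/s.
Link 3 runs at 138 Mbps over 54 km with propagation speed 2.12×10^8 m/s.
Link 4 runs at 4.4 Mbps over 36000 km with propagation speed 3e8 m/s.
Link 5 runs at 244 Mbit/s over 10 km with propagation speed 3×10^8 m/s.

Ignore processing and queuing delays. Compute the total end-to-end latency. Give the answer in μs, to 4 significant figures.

141400 μs

L = 74000 bits.
Transmission delays (L/R per hop): 200, 672.727, 536.232, 16818.2, 303.279 μs; sum = 18530.4 μs.
Propagation delays (d/s per hop): 107, 2500, 254.717, 120000, 33.3333 μs; sum = 122895 μs.
End-to-end = 141400 μs.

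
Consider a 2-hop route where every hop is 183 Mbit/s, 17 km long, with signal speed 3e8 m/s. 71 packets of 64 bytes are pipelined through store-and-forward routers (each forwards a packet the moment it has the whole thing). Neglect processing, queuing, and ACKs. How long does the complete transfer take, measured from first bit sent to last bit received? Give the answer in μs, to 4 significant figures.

Per-hop transmission t_tx = L/R = 512/183000000 = 2.79781 μs.
Per-hop propagation t_prop = 17000/300000000 = 56.6667 μs.
Pipeline fill: first packet needs 2·t_tx to clear all hops; remaining 70 packets each add one t_tx.
Total = (2+71-1)·t_tx + 2·t_prop = 72·2.79781 + 2·56.6667 = 314.8 μs.

314.8 μs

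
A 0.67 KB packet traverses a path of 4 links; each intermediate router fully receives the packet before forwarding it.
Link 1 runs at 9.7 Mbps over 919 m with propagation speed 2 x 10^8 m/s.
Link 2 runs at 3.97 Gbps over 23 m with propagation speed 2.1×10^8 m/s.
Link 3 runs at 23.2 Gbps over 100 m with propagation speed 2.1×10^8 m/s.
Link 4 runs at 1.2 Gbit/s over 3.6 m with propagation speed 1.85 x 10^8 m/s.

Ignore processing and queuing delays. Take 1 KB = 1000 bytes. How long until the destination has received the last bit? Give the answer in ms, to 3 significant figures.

0.564 ms

L = 5360 bits.
Transmission delays (L/R per hop): 0.552577, 0.00135013, 0.000231034, 0.00446667 ms; sum = 0.558625 ms.
Propagation delays (d/s per hop): 0.004595, 0.000109524, 0.00047619, 1.94595e-05 ms; sum = 0.00520017 ms.
End-to-end = 0.564 ms.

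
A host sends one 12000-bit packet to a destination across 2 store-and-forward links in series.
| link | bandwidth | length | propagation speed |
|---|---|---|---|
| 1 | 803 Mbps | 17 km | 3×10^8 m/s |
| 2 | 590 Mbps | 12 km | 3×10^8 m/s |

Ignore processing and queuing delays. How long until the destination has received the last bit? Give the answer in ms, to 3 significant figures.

Transmission delays (L/R per hop): 0.014944, 0.020339 ms; sum = 0.0352829 ms.
Propagation delays (d/s per hop): 0.0566667, 0.04 ms; sum = 0.0966667 ms.
End-to-end = 0.132 ms.

0.132 ms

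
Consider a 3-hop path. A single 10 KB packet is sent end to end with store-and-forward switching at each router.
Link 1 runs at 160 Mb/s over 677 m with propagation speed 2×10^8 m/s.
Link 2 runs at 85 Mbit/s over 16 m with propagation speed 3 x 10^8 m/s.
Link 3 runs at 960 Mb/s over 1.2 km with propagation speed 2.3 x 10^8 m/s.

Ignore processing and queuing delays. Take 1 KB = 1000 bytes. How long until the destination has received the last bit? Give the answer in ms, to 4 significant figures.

1.533 ms

L = 80000 bits.
Transmission delays (L/R per hop): 0.5, 0.941176, 0.0833333 ms; sum = 1.52451 ms.
Propagation delays (d/s per hop): 0.003385, 5.33333e-05, 0.00521739 ms; sum = 0.00865572 ms.
End-to-end = 1.533 ms.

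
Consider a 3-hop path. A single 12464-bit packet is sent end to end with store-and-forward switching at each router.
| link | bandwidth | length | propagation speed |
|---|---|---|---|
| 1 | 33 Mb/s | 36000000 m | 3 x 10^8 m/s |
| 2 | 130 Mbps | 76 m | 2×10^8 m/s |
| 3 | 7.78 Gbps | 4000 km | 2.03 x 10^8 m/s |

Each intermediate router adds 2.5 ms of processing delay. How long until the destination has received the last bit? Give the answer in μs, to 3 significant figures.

Transmission delays (L/R per hop): 377.697, 95.8769, 1.60206 μs; sum = 475.176 μs.
Propagation delays (d/s per hop): 120000, 0.38, 19704.4 μs; sum = 139705 μs.
Processing at 2 router(s): 2 × 2.5 ms = 5000 μs.
End-to-end = 145000 μs.

145000 μs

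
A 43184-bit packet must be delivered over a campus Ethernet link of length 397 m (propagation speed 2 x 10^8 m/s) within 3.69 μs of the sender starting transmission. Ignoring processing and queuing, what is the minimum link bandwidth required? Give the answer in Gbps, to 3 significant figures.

25.3 Gbps

Propagation delay = 397 / 200000000 = 1.985 μs.
Transmission budget = 3.69 − 1.985 = 1.705 μs.
R ≥ L / t_tx = 43184 bits / 1.705e-06 s = 25.3 Gbps.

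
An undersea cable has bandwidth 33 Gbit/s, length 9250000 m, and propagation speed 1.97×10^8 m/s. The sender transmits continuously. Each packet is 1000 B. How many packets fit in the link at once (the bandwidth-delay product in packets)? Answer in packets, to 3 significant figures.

Propagation delay = 9250000 / 197000000 = 0.0469543 s.
BDP = R × t_prop = 33000000000 × 0.0469543 = 1549490000 bits.
In packets of 8000 bits: 194000 packets.

194000 packets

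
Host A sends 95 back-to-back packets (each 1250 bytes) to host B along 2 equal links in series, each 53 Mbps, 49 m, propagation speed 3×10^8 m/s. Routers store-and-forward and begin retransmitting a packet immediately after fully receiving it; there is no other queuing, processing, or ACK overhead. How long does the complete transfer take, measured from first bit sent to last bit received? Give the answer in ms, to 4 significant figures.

18.11 ms

Per-hop transmission t_tx = L/R = 10000/53000000 = 0.188679 ms.
Per-hop propagation t_prop = 49/300000000 = 0.000163333 ms.
Pipeline fill: first packet needs 2·t_tx to clear all hops; remaining 94 packets each add one t_tx.
Total = (2+95-1)·t_tx + 2·t_prop = 96·0.188679 + 2·0.000163333 = 18.11 ms.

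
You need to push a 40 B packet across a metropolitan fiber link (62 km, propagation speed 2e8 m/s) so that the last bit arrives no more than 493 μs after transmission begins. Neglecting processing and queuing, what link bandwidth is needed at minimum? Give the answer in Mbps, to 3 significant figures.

L = 320 bits.
Propagation delay = 62000 / 200000000 = 310 μs.
Transmission budget = 493 − 310 = 183 μs.
R ≥ L / t_tx = 320 bits / 0.000183 s = 1.75 Mbps.

1.75 Mbps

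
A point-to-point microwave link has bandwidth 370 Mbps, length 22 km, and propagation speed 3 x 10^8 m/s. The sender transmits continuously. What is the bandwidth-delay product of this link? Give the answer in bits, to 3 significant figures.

27100 bits

Propagation delay = 22000 / 300000000 = 7.33333e-05 s.
BDP = R × t_prop = 370000000 × 7.33333e-05 = 27133.3 bits.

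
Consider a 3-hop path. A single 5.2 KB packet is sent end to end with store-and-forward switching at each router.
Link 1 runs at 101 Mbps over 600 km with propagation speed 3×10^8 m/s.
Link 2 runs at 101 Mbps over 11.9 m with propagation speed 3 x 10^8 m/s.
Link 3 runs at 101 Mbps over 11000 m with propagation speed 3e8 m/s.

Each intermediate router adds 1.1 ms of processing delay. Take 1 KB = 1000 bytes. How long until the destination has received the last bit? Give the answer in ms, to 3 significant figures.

L = 41600 bits.
Transmission delay per hop = L/R = 41600/101000000 = 0.411881 ms; 3 hops → 1.23564 ms.
Propagation delays (d/s per hop): 2, 3.96667e-05, 0.0366667 ms; sum = 2.03671 ms.
Processing at 2 router(s): 2 × 1.1 ms = 2.2 ms.
End-to-end = 5.47 ms.

5.47 ms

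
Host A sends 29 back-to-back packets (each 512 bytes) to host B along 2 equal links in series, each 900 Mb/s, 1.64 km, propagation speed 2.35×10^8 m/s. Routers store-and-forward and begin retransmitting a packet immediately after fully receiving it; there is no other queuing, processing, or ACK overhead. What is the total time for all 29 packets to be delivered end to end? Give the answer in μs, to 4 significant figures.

Per-hop transmission t_tx = L/R = 4096/900000000 = 4.55111 μs.
Per-hop propagation t_prop = 1640/235000000 = 6.97872 μs.
Pipeline fill: first packet needs 2·t_tx to clear all hops; remaining 28 packets each add one t_tx.
Total = (2+29-1)·t_tx + 2·t_prop = 30·4.55111 + 2·6.97872 = 150.5 μs.

150.5 μs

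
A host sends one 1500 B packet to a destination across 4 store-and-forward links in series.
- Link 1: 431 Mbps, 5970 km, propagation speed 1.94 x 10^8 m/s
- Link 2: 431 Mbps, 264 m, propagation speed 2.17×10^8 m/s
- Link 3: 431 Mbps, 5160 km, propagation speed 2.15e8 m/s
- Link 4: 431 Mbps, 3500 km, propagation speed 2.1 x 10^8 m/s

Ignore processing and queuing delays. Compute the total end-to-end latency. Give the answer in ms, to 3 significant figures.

L = 1500 × 8 = 12000 bits.
Transmission delay per hop = L/R = 12000/431000000 = 0.0278422 ms; 4 hops → 0.111369 ms.
Propagation delays (d/s per hop): 30.7732, 0.00121659, 24, 16.6667 ms; sum = 71.4411 ms.
End-to-end = 71.6 ms.

71.6 ms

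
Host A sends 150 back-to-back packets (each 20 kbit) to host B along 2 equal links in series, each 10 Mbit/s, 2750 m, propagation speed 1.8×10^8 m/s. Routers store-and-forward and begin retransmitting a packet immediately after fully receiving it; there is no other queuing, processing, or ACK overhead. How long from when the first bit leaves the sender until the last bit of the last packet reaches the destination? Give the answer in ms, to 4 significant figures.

302.0 ms

Per-hop transmission t_tx = L/R = 20000/10000000 = 2 ms.
Per-hop propagation t_prop = 2750/180000000 = 0.0152778 ms.
Pipeline fill: first packet needs 2·t_tx to clear all hops; remaining 149 packets each add one t_tx.
Total = (2+150-1)·t_tx + 2·t_prop = 151·2 + 2·0.0152778 = 302.0 ms.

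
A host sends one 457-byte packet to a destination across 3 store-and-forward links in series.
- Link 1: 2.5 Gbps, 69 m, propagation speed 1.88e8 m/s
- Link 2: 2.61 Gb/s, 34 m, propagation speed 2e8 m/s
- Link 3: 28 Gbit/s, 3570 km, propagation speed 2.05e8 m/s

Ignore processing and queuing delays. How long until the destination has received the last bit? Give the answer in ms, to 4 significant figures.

17.42 ms

L = 457 × 8 = 3656 bits.
Transmission delays (L/R per hop): 0.0014624, 0.00140077, 0.000130571 ms; sum = 0.00299374 ms.
Propagation delays (d/s per hop): 0.000367021, 0.00017, 17.4146 ms; sum = 17.4152 ms.
End-to-end = 17.42 ms.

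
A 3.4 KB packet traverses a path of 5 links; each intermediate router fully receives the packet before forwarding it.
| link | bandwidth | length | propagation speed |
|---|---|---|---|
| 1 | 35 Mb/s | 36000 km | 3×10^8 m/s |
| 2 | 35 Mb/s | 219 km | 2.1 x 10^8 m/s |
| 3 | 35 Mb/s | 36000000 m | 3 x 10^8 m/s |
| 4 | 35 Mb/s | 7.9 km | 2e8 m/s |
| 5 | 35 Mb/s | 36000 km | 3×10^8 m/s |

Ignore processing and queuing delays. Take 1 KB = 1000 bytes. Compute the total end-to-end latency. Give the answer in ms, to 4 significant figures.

L = 27200 bits.
Transmission delay per hop = L/R = 27200/35000000 = 0.777143 ms; 5 hops → 3.88571 ms.
Propagation delays (d/s per hop): 120, 1.04286, 120, 0.0395, 120 ms; sum = 361.082 ms.
End-to-end = 365.0 ms.

365.0 ms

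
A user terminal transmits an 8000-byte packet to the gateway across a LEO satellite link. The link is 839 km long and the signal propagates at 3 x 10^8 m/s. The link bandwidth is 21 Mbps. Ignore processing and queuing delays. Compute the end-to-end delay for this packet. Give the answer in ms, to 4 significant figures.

5.844 ms

L = 8000 × 8 = 64000 bits.
Transmission delay = L/R = 64000 / 21000000 = 3.04762 ms.
Propagation delay = d/s = 839000 m / 300000000 m/s = 2.79667 ms.
Total = 5.844 ms.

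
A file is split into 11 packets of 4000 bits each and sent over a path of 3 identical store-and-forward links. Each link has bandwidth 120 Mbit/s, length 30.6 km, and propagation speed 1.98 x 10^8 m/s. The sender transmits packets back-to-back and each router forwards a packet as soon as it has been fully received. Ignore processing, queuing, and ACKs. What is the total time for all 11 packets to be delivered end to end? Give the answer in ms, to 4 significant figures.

Per-hop transmission t_tx = L/R = 4000/120000000 = 0.0333333 ms.
Per-hop propagation t_prop = 30600/198000000 = 0.154545 ms.
Pipeline fill: first packet needs 3·t_tx to clear all hops; remaining 10 packets each add one t_tx.
Total = (3+11-1)·t_tx + 3·t_prop = 13·0.0333333 + 3·0.154545 = 0.8970 ms.

0.8970 ms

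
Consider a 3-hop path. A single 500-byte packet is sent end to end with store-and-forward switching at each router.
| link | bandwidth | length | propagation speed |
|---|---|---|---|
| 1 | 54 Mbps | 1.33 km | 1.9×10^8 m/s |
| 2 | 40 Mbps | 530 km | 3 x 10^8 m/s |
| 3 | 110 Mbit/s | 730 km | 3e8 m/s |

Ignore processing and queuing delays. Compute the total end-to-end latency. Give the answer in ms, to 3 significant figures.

L = 500 × 8 = 4000 bits.
Transmission delays (L/R per hop): 0.0740741, 0.1, 0.0363636 ms; sum = 0.210438 ms.
Propagation delays (d/s per hop): 0.007, 1.76667, 2.43333 ms; sum = 4.207 ms.
End-to-end = 4.42 ms.

4.42 ms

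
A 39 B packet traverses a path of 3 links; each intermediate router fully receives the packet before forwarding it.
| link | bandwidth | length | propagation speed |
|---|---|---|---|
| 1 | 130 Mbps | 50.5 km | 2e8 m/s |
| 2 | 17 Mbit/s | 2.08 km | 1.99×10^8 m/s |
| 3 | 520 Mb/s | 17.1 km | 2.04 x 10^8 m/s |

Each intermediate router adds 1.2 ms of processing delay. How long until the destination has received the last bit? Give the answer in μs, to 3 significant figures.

2770 μs

L = 39 × 8 = 312 bits.
Transmission delays (L/R per hop): 2.4, 18.3529, 0.6 μs; sum = 21.3529 μs.
Propagation delays (d/s per hop): 252.5, 10.4523, 83.8235 μs; sum = 346.776 μs.
Processing at 2 router(s): 2 × 1.2 ms = 2400 μs.
End-to-end = 2770 μs.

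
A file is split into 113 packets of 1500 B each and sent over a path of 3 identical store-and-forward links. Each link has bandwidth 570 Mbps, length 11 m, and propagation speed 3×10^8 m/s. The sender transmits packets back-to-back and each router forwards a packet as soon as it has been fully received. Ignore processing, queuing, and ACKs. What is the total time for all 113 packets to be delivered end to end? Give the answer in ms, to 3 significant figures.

Per-hop transmission t_tx = L/R = 12000/570000000 = 0.0210526 ms.
Per-hop propagation t_prop = 11/300000000 = 3.66667e-05 ms.
Pipeline fill: first packet needs 3·t_tx to clear all hops; remaining 112 packets each add one t_tx.
Total = (3+113-1)·t_tx + 3·t_prop = 115·0.0210526 + 3·3.66667e-05 = 2.42 ms.

2.42 ms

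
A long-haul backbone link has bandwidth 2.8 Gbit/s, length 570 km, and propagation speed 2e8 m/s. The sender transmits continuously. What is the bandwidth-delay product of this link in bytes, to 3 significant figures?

Propagation delay = 570000 / 200000000 = 0.00285 s.
BDP = R × t_prop = 2800000000 × 0.00285 = 7980000 bits.
In bytes: 7980000/8 = 998000 bytes.

998000 bytes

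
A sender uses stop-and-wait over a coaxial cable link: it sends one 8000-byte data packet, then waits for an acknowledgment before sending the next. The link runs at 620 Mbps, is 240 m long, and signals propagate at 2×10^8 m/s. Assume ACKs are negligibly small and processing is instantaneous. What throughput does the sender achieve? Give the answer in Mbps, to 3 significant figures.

606 Mbps

t_tx = L/R = 64000/620000000 = 0.000103226 s.
t_prop = 240/200000000 = 1.2e-06 s; RTT = 2.4e-06 s.
Cycle = t_tx + RTT = 0.000105626 s.
Throughput = L / cycle = 64000 / 0.000105626 = 606 Mbps.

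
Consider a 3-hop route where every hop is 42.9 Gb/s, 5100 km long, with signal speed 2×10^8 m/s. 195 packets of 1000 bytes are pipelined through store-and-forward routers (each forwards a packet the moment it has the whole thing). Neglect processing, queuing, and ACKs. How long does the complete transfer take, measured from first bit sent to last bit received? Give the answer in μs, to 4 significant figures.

Per-hop transmission t_tx = L/R = 8000/42900000000 = 0.18648 μs.
Per-hop propagation t_prop = 5100000/200000000 = 25500 μs.
Pipeline fill: first packet needs 3·t_tx to clear all hops; remaining 194 packets each add one t_tx.
Total = (3+195-1)·t_tx + 3·t_prop = 197·0.18648 + 3·25500 = 76540 μs.

76540 μs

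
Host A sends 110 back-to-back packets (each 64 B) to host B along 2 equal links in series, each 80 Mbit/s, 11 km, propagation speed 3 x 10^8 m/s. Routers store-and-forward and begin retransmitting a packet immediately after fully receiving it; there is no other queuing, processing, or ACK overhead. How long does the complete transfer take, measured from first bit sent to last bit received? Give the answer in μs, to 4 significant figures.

Per-hop transmission t_tx = L/R = 512/80000000 = 6.4 μs.
Per-hop propagation t_prop = 11000/300000000 = 36.6667 μs.
Pipeline fill: first packet needs 2·t_tx to clear all hops; remaining 109 packets each add one t_tx.
Total = (2+110-1)·t_tx + 2·t_prop = 111·6.4 + 2·36.6667 = 783.7 μs.

783.7 μs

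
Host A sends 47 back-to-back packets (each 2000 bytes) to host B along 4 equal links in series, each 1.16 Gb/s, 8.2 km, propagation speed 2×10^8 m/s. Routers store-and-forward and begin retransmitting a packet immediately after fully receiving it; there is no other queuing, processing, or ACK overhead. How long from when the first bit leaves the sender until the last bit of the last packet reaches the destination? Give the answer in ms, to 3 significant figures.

0.854 ms

Per-hop transmission t_tx = L/R = 16000/1160000000 = 0.0137931 ms.
Per-hop propagation t_prop = 8200/200000000 = 0.041 ms.
Pipeline fill: first packet needs 4·t_tx to clear all hops; remaining 46 packets each add one t_tx.
Total = (4+47-1)·t_tx + 4·t_prop = 50·0.0137931 + 4·0.041 = 0.854 ms.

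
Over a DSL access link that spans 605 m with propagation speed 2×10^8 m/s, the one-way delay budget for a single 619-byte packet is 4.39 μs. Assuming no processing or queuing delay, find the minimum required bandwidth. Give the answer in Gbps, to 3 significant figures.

L = 4952 bits.
Propagation delay = 605 / 200000000 = 3.025 μs.
Transmission budget = 4.39 − 3.025 = 1.365 μs.
R ≥ L / t_tx = 4952 bits / 1.365e-06 s = 3.63 Gbps.

3.63 Gbps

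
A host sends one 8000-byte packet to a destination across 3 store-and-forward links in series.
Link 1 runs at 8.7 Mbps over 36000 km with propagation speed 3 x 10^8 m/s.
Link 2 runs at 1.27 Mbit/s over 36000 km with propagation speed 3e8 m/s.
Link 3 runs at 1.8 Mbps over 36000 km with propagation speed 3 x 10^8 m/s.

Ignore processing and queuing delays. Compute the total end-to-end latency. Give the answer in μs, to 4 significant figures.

L = 8000 × 8 = 64000 bits.
Transmission delays (L/R per hop): 7356.32, 50393.7, 35555.6 μs; sum = 93305.6 μs.
Propagation delays (d/s per hop): 120000, 120000, 120000 μs; sum = 360000 μs.
End-to-end = 453300 μs.

453300 μs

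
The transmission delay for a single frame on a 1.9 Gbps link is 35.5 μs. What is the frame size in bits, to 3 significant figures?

67500 bits

L = R × t_tx = 1900000000 b/s × 3.55e-05 s = 67450 bits.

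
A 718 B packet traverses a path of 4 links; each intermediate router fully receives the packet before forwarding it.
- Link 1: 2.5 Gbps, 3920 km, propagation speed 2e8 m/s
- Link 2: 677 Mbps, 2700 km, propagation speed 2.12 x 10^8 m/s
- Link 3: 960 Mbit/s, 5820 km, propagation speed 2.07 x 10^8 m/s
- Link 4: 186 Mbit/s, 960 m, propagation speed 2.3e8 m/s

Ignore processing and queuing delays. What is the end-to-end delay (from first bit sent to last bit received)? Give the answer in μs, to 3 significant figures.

L = 718 × 8 = 5744 bits.
Transmission delays (L/R per hop): 2.2976, 8.48449, 5.98333, 30.8817 μs; sum = 47.6471 μs.
Propagation delays (d/s per hop): 19600, 12735.8, 28115.9, 4.17391 μs; sum = 60456 μs.
End-to-end = 60500 μs.

60500 μs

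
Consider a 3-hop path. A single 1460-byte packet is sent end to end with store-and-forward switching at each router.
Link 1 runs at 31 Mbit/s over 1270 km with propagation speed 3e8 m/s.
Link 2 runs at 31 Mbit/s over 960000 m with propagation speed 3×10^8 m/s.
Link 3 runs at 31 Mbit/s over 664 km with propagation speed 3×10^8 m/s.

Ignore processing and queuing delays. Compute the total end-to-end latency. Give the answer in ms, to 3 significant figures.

10.8 ms

L = 1460 × 8 = 11680 bits.
Transmission delay per hop = L/R = 11680/31000000 = 0.376774 ms; 3 hops → 1.13032 ms.
Propagation delays (d/s per hop): 4.23333, 3.2, 2.21333 ms; sum = 9.64667 ms.
End-to-end = 10.8 ms.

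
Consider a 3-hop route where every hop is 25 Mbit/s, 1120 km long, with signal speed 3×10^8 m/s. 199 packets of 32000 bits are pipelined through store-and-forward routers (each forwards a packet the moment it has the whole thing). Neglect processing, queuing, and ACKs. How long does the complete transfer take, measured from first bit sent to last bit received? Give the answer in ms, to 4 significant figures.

Per-hop transmission t_tx = L/R = 32000/25000000 = 1.28 ms.
Per-hop propagation t_prop = 1120000/300000000 = 3.73333 ms.
Pipeline fill: first packet needs 3·t_tx to clear all hops; remaining 198 packets each add one t_tx.
Total = (3+199-1)·t_tx + 3·t_prop = 201·1.28 + 3·3.73333 = 268.5 ms.

268.5 ms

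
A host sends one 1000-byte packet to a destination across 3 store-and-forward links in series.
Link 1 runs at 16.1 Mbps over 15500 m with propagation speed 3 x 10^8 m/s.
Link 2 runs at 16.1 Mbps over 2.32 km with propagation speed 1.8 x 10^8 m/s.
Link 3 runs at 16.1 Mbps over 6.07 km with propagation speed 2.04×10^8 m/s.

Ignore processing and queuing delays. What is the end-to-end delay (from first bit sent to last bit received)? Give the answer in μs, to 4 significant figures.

1585 μs

L = 1000 × 8 = 8000 bits.
Transmission delay per hop = L/R = 8000/1.61e+07 = 496.894 μs; 3 hops → 1490.68 μs.
Propagation delays (d/s per hop): 51.6667, 12.8889, 29.7549 μs; sum = 94.3105 μs.
End-to-end = 1585 μs.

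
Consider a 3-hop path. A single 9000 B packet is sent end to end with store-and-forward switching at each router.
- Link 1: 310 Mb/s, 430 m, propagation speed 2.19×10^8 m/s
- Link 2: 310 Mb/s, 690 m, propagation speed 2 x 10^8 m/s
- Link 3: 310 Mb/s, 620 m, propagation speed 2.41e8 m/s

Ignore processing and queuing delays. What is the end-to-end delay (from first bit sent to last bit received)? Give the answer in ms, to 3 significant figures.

L = 9000 × 8 = 72000 bits.
Transmission delay per hop = L/R = 72000/310000000 = 0.232258 ms; 3 hops → 0.696774 ms.
Propagation delays (d/s per hop): 0.00196347, 0.00345, 0.00257261 ms; sum = 0.00798608 ms.
End-to-end = 0.705 ms.

0.705 ms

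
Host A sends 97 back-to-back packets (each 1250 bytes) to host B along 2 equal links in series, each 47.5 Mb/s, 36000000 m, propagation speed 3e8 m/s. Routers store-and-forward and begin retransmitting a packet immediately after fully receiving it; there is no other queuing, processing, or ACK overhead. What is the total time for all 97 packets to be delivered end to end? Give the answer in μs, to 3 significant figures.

Per-hop transmission t_tx = L/R = 10000/47500000 = 210.526 μs.
Per-hop propagation t_prop = 36000000/300000000 = 120000 μs.
Pipeline fill: first packet needs 2·t_tx to clear all hops; remaining 96 packets each add one t_tx.
Total = (2+97-1)·t_tx + 2·t_prop = 98·210.526 + 2·120000 = 261000 μs.

261000 μs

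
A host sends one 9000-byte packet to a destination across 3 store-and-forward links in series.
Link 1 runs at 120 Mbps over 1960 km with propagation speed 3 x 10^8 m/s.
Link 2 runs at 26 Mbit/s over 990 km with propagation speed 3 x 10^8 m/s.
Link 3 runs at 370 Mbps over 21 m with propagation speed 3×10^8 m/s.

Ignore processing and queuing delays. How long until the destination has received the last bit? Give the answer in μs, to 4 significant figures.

L = 9000 × 8 = 72000 bits.
Transmission delays (L/R per hop): 600, 2769.23, 194.595 μs; sum = 3563.83 μs.
Propagation delays (d/s per hop): 6533.33, 3300, 0.07 μs; sum = 9833.4 μs.
End-to-end = 13400 μs.

13400 μs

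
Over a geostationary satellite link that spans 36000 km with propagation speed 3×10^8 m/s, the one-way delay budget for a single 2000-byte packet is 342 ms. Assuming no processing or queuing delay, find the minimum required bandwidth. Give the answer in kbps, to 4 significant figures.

L = 16000 bits.
Propagation delay = 36000000 / 300000000 = 120 ms.
Transmission budget = 342 − 120 = 222 ms.
R ≥ L / t_tx = 16000 bits / 0.222 s = 72.07 kbps.

72.07 kbps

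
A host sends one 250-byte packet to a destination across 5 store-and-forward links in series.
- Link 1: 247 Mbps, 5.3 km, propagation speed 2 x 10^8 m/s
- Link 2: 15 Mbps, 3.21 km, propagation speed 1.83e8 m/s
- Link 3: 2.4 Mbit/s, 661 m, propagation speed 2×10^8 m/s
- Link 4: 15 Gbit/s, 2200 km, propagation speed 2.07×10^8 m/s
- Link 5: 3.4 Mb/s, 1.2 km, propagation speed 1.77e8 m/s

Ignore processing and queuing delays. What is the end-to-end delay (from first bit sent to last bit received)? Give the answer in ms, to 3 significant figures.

12.2 ms

L = 250 × 8 = 2000 bits.
Transmission delays (L/R per hop): 0.00809717, 0.133333, 0.833333, 0.000133333, 0.588235 ms; sum = 1.56313 ms.
Propagation delays (d/s per hop): 0.0265, 0.017541, 0.003305, 10.628, 0.00677966 ms; sum = 10.6821 ms.
End-to-end = 12.2 ms.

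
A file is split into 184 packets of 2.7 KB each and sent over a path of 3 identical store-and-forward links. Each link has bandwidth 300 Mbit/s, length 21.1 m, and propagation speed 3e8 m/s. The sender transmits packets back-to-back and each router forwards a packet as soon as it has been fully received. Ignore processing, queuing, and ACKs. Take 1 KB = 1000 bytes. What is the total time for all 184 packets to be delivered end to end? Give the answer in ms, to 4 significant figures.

Per-hop transmission t_tx = L/R = 21600/300000000 = 0.072 ms.
Per-hop propagation t_prop = 21.1/300000000 = 7.03333e-05 ms.
Pipeline fill: first packet needs 3·t_tx to clear all hops; remaining 183 packets each add one t_tx.
Total = (3+184-1)·t_tx + 3·t_prop = 186·0.072 + 3·7.03333e-05 = 13.39 ms.

13.39 ms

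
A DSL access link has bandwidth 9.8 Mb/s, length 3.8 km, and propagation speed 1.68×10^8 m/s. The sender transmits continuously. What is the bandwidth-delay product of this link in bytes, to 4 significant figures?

Propagation delay = 3800 / 168000000 = 2.2619e-05 s.
BDP = R × t_prop = 9800000 × 2.2619e-05 = 221.667 bits.
In bytes: 221.667/8 = 27.71 bytes.

27.71 bytes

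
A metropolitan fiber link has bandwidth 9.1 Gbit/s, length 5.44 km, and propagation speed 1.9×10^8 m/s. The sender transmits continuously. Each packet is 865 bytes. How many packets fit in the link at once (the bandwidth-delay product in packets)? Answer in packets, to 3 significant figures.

37.7 packets

Propagation delay = 5440 / 190000000 = 2.86316e-05 s.
BDP = R × t_prop = 9100000000 × 2.86316e-05 = 260547 bits.
In packets of 6920 bits: 37.7 packets.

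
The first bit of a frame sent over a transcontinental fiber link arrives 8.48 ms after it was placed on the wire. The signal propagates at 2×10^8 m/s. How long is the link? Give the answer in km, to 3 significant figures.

d = s × t_prop = 200000000 × 0.00848 = 1700 km.

1700 km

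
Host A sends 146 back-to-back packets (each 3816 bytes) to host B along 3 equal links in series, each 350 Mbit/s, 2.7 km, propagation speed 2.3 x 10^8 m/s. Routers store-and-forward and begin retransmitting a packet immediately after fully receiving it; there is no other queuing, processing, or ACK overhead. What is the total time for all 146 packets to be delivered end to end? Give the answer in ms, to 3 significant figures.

Per-hop transmission t_tx = L/R = 30528/350000000 = 0.0872229 ms.
Per-hop propagation t_prop = 2700/2.3e+08 = 0.0117391 ms.
Pipeline fill: first packet needs 3·t_tx to clear all hops; remaining 145 packets each add one t_tx.
Total = (3+146-1)·t_tx + 3·t_prop = 148·0.0872229 + 3·0.0117391 = 12.9 ms.

12.9 ms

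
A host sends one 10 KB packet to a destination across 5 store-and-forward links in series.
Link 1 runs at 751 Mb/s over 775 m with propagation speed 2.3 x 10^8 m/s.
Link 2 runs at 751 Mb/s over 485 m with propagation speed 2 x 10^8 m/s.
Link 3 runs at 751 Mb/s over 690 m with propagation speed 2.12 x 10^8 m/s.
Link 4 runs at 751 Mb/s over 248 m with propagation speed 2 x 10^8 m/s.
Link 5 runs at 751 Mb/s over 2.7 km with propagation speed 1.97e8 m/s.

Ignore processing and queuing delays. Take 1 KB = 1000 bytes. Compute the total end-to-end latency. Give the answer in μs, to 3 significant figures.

L = 80000 bits.
Transmission delay per hop = L/R = 80000/751000000 = 106.525 μs; 5 hops → 532.623 μs.
Propagation delays (d/s per hop): 3.36957, 2.425, 3.25472, 1.24, 13.7056 μs; sum = 23.9949 μs.
End-to-end = 557 μs.

557 μs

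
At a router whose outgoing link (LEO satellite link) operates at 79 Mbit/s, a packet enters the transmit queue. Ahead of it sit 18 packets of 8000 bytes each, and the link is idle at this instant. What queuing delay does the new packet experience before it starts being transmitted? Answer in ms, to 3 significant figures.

Each queued packet: L/R = 64000/79000000 = 0.810127 ms.
18 queued → 14.5823 ms.
Queuing delay = 14.6 ms.

14.6 ms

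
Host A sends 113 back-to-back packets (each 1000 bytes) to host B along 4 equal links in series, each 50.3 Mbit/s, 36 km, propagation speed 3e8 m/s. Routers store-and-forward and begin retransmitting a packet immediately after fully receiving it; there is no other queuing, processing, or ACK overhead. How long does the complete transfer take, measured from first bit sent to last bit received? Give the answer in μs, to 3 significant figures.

Per-hop transmission t_tx = L/R = 8000/50300000 = 159.046 μs.
Per-hop propagation t_prop = 36000/300000000 = 120 μs.
Pipeline fill: first packet needs 4·t_tx to clear all hops; remaining 112 packets each add one t_tx.
Total = (4+113-1)·t_tx + 4·t_prop = 116·159.046 + 4·120 = 18900 μs.

18900 μs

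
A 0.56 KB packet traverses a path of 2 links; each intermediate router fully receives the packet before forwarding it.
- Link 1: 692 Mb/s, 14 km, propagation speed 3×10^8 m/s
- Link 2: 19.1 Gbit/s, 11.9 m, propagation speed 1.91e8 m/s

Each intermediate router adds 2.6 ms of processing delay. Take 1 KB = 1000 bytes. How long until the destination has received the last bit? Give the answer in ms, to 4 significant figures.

2.653 ms

L = 4480 bits.
Transmission delays (L/R per hop): 0.00647399, 0.000234555 ms; sum = 0.00670854 ms.
Propagation delays (d/s per hop): 0.0466667, 6.23037e-05 ms; sum = 0.046729 ms.
Processing at 1 router(s): 1 × 2.6 ms = 2.6 ms.
End-to-end = 2.653 ms.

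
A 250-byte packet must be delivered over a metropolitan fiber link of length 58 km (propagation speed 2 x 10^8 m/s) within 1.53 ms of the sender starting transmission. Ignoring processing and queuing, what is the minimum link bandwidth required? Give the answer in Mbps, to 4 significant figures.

L = 2000 bits.
Propagation delay = 58000 / 200000000 = 0.29 ms.
Transmission budget = 1.53 − 0.29 = 1.24 ms.
R ≥ L / t_tx = 2000 bits / 0.00124 s = 1.613 Mbps.

1.613 Mbps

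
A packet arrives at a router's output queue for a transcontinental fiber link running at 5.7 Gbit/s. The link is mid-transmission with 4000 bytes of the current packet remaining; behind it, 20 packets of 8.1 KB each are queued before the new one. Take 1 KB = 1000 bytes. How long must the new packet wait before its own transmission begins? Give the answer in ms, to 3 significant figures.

Each queued packet: L/R = 64800/5700000000 = 0.0113684 ms.
20 queued → 0.227368 ms.
Plus remaining 32000 bits of current packet: 0.00561404 ms.
Queuing delay = 0.233 ms.

0.233 ms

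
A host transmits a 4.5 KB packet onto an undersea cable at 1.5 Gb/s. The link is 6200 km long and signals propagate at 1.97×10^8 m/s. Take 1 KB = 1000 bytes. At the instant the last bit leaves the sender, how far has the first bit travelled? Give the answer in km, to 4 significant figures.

4.728 km

t_tx = L/R = 36000/1500000000 = 2.4e-05 s.
Distance = s × t_tx = 197000000 × 2.4e-05 = 4.728 km.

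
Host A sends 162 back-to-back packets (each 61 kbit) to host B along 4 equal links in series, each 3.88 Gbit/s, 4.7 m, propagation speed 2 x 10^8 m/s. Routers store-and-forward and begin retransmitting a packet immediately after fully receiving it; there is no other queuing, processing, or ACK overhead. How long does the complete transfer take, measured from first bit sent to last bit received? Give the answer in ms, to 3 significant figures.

Per-hop transmission t_tx = L/R = 61000/3880000000 = 0.0157216 ms.
Per-hop propagation t_prop = 4.7/200000000 = 2.35e-05 ms.
Pipeline fill: first packet needs 4·t_tx to clear all hops; remaining 161 packets each add one t_tx.
Total = (4+162-1)·t_tx + 4·t_prop = 165·0.0157216 + 4·2.35e-05 = 2.59 ms.

2.59 ms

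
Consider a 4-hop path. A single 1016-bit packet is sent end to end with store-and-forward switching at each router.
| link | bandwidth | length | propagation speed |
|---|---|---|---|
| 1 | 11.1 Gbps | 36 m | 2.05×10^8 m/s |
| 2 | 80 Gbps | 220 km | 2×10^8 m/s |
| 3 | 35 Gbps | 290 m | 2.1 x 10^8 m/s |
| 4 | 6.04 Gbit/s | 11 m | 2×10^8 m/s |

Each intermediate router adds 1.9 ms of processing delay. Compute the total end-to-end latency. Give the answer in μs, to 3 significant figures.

6800 μs

Transmission delays (L/R per hop): 0.0915315, 0.0127, 0.0290286, 0.168212 μs; sum = 0.301472 μs.
Propagation delays (d/s per hop): 0.17561, 1100, 1.38095, 0.055 μs; sum = 1101.61 μs.
Processing at 3 router(s): 3 × 1.9 ms = 5700 μs.
End-to-end = 6800 μs.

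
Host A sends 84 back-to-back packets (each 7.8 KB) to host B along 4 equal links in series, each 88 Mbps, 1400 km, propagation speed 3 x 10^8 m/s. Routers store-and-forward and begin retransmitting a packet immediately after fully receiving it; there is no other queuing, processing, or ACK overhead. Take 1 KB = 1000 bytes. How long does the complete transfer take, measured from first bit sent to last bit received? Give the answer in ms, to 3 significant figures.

Per-hop transmission t_tx = L/R = 62400/88000000 = 0.709091 ms.
Per-hop propagation t_prop = 1400000/300000000 = 4.66667 ms.
Pipeline fill: first packet needs 4·t_tx to clear all hops; remaining 83 packets each add one t_tx.
Total = (4+84-1)·t_tx + 4·t_prop = 87·0.709091 + 4·4.66667 = 80.4 ms.

80.4 ms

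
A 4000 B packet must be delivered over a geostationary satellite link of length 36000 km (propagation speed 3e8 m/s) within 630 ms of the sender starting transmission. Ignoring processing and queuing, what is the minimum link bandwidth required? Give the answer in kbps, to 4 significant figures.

L = 32000 bits.
Propagation delay = 36000000 / 300000000 = 120 ms.
Transmission budget = 630 − 120 = 510 ms.
R ≥ L / t_tx = 32000 bits / 0.51 s = 62.75 kbps.

62.75 kbps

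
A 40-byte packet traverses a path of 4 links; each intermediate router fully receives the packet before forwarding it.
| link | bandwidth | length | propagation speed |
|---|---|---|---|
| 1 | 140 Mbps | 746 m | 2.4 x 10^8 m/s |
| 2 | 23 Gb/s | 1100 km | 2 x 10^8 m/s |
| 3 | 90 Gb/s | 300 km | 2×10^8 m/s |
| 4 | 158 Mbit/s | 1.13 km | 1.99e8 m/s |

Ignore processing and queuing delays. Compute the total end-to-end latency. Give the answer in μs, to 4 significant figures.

L = 40 × 8 = 320 bits.
Transmission delays (L/R per hop): 2.28571, 0.013913, 0.00355556, 2.02532 μs; sum = 4.3285 μs.
Propagation delays (d/s per hop): 3.10833, 5500, 1500, 5.67839 μs; sum = 7008.79 μs.
End-to-end = 7013 μs.

7013 μs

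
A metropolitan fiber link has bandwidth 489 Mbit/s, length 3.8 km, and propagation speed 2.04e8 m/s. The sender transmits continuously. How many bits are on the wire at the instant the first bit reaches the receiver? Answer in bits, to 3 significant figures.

9110 bits

Propagation delay = 3800 / 204000000 = 1.86275e-05 s.
BDP = R × t_prop = 489000000 × 1.86275e-05 = 9108.82 bits.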